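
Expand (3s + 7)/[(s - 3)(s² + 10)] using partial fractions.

At s=3: P = (3·3 + 7)/(3² + 10) = 16/19. Q = -P = -16/19, R = 3 - 3·P = 9/19
Result: (16/19)/(s - 3) - ((16/19)s - 9/19)/(s² + 10)


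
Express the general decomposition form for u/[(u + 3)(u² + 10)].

Linear + irreducible quadratic: α/(u + 3) + (βu + γ)/(u² + 10)


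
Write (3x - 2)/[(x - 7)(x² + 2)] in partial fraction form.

At x=7: α = (3·7 - 2)/(7² + 2) = 19/51. β = -α = -19/51, γ = 3 - 7·α = 20/51
Result: (19/51)/(x - 7) - ((19/51)x - 20/51)/(x² + 2)


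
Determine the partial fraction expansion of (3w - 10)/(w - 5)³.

(3w - 10) = α(w - 5)² + β(w - 5) + γ. At w = 5: γ = 3·5 - 10 = 5. Coefficients: α = 0, β = 3
Result: 3/(w - 5)² + 5/(w - 5)³


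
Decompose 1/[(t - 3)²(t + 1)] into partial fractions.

Cover-up at t=-1: R = 1/(-1 - 3)² = 1/16. Cover-up at t=3: Q = 1/(3 + 1) = 1/4. Comparing t² coeff: P = -R = -1/16
Result: (-1/16)/(t - 3) + (1/4)/(t - 3)² + (1/16)/(t + 1)


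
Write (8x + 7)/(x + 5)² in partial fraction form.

(8x + 7) = α(x + 5) + β. At x = -5: β = 8·(-5) + 7 = -33. Coeff of x: α = 8
Result: 8/(x + 5) - 33/(x + 5)²


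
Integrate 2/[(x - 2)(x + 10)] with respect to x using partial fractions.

Decompose: 2/[(x - 2)(x + 10)] = (1/6)/(x - 2) - (1/6)/(x + 10). Integrate each term: (1/6) ln|(x - 2)| - (1/6) ln|(x + 10)| + C


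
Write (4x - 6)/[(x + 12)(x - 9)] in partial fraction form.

At x=-12: P = (4·(-12) - 6)/(-12 - 9) = 18/7. At x=9: Q = (4·9 - 6)/(9 + 12) = 10/7
Result: (18/7)/(x + 12) + (10/7)/(x - 9)


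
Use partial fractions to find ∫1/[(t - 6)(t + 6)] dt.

Decompose: 1/[(t - 6)(t + 6)] = (1/12)/(t - 6) - (1/12)/(t + 6). Integrate each term: (1/12) ln|(t - 6)| - (1/12) ln|(t + 6)| + C


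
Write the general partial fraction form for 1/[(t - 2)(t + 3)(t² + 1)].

Two linear + quadratic: A/(t - 2) + B/(t + 3) + (Ct + D)/(t² + 1)


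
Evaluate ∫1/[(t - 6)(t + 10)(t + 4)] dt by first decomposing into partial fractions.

Cover-up: P = 1/160, Q = 1/96, R = -1/60. Decomposition: (1/160)/(t - 6) + (1/96)/(t + 10) - (1/60)/(t + 4). Integrate each term: (1/160) ln|(t - 6)| + (1/96) ln|(t + 10)| - (1/60) ln|(t + 4)| + C


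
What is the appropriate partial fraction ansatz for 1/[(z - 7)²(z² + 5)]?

Repeated linear + quadratic: P/(z - 7) + Q/(z - 7)² + (Rz + S)/(z² + 5)


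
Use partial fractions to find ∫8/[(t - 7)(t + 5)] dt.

Decompose: 8/[(t - 7)(t + 5)] = (2/3)/(t - 7) - (2/3)/(t + 5). Integrate each term: (2/3) ln|(t - 7)| - (2/3) ln|(t + 5)| + C


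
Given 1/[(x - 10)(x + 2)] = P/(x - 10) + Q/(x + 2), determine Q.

Cover-up at x = -2: Q = 1/(-2 - 10) = -1/12


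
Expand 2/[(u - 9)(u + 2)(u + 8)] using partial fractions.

Using cover-up method: P = 2/187, Q = -1/33, R = 1/51
Result: (2/187)/(u - 9) - (1/33)/(u + 2) + (1/51)/(u + 8)


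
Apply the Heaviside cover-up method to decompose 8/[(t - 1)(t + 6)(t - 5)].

Cover (t - 1), t=1: α = 8/[(1 + 6)(1 - 5)] = -2/7. Cover (t + 6), t=-6: β = 8/[(-6 - 1)(-6 - 5)] = 8/77. Cover (t - 5), t=5: γ = 8/[(5 - 1)(5 + 6)] = 2/11.
Result: (-2/7)/(t - 1) + (8/77)/(t + 6) + (2/11)/(t - 5)


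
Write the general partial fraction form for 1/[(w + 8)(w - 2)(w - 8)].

Three distinct linear factors: α/(w + 8) + β/(w - 2) + γ/(w - 8)


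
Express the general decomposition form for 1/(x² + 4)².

Repeated quadratic factor: (Px + Q)/(x² + 4) + (Rx + S)/(x² + 4)²


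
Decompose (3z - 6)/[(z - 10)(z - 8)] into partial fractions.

At z=10: α = (3·10 - 6)/(10 - 8) = 12. At z=8: β = (3·8 - 6)/(8 - 10) = -9
Result: 12/(z - 10) - 9/(z - 8)


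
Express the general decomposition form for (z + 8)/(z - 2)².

Repeated linear factor: P/(z - 2) + Q/(z - 2)²


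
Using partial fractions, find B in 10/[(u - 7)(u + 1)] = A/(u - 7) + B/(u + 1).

Cover-up at u = -1: B = 10/(-1 - 7) = -10/8 = -5/4


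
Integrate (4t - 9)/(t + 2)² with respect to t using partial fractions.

Decompose: A = 4, B = 4·(-2) - 9 = -17, so (4t - 9)/(t + 2)² = 4/(t + 2) - 17/(t + 2)². Integrate: ∫ A/(t + 2) dt = 4 ln|(t + 2)|; ∫ B/(t + 2)² dt = 17/(t + 2). Sum: 4 ln|(t + 2)| + 17/(t + 2) + C


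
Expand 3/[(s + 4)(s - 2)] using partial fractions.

3/(s + 4)(s - 2) = α/(s + 4) + β/(s - 2). α = 3/(-4 - 2) = -1/2, β = 3/(2 + 4) = 1/2
Result: (-1/2)/(s + 4) + (1/2)/(s - 2)


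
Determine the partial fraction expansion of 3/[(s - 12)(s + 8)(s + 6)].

Using cover-up method: P = 1/120, Q = 3/40, R = -1/12
Result: (1/120)/(s - 12) + (3/40)/(s + 8) - (1/12)/(s + 6)


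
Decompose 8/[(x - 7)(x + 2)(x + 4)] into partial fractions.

Using cover-up method: α = 8/99, β = -4/9, γ = 4/11
Result: (8/99)/(x - 7) - (4/9)/(x + 2) + (4/11)/(x + 4)


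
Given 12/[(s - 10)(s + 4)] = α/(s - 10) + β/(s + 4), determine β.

Cover-up at s = -4: β = 12/(-4 - 10) = -12/14 = -6/7


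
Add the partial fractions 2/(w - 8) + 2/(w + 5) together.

Common denominator (w - 8)(w + 5). Numerator: 2(w + 5) + 2(w - 8) = (2w + 10) + (2w - 16) = 4w - 6
Result: (4w - 6)/[(w - 8)(w + 5)]


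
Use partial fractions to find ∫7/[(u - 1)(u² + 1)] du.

Cover-up at u=1: P = 7/(1²+1) = 7/2. Coeff matching: Q = -7/2, R = -7/2. Decomposition: (7/2)/(u - 1) - ((7/2)u + 7/2)/(u² + 1). Integrate: linear → ln, quadratic → (1/2)ln + arctan: (7/2) ln|(u - 1)| - (7/4) ln(u² + 1) - (7/2) arctan(u) + C


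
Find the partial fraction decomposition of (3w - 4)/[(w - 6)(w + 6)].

At w=6: P = (3·6 - 4)/(6 + 6) = 7/6. At w=-6: Q = (3·(-6) - 4)/(-6 - 6) = 11/6
Result: (7/6)/(w - 6) + (11/6)/(w + 6)


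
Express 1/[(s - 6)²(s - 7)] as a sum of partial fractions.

Cover-up at s=7: γ = 1/(7 - 6)² = 1. Cover-up at s=6: β = 1/(6 - 7) = -1. Comparing s² coeff: α = -γ = -1
Result: -1/(s - 6) - 1/(s - 6)² + 1/(s - 7)


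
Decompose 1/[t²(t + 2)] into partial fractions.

Cover-up at t=-2: R = 1/(-2 - 0)² = 1/4. Cover-up at t=0: Q = 1/(0 + 2) = 1/2. Comparing t² coeff: P = -R = -1/4
Result: (-1/4)/t + (1/2)/t² + (1/4)/(t + 2)


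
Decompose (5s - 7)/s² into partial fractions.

(5s - 7) = Ps + Q. At s = 0: Q = 5·0 - 7 = -7. Coeff of s: P = 5
Result: 5/s - 7/s²


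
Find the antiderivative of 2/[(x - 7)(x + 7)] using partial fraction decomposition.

Decompose: 2/[(x - 7)(x + 7)] = (1/7)/(x - 7) - (1/7)/(x + 7). Integrate each term: (1/7) ln|(x - 7)| - (1/7) ln|(x + 7)| + C


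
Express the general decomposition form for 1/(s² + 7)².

Repeated quadratic factor: (Ps + Q)/(s² + 7) + (Rs + S)/(s² + 7)²


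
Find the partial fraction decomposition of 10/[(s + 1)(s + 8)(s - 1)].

Using cover-up method: A = -5/7, B = 10/63, C = 5/9
Result: (-5/7)/(s + 1) + (10/63)/(s + 8) + (5/9)/(s - 1)


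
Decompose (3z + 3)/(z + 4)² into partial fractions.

(3z + 3) = A(z + 4) + B. At z = -4: B = 3·(-4) + 3 = -9. Coeff of z: A = 3
Result: 3/(z + 4) - 9/(z + 4)²


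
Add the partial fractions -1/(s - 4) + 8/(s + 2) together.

Common denominator (s - 4)(s + 2). Numerator: -1(s + 2) + 8(s - 4) = (-s - 2) + (8s - 32) = 7s - 34
Result: (7s - 34)/[(s - 4)(s + 2)]


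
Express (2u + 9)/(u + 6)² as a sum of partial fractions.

(2u + 9) = P(u + 6) + Q. At u = -6: Q = 2·(-6) + 9 = -3. Coeff of u: P = 2
Result: 2/(u + 6) - 3/(u + 6)²


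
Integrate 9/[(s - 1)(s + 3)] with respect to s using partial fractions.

Decompose: 9/[(s - 1)(s + 3)] = (9/4)/(s - 1) - (9/4)/(s + 3). Integrate each term: (9/4) ln|(s - 1)| - (9/4) ln|(s + 3)| + C


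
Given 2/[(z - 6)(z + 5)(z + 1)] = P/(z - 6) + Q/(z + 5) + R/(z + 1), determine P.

Cover-up at z = 6: P = 2/[(6 + 5)(6 + 1)] = 2/[(11)(7)] = 2/77


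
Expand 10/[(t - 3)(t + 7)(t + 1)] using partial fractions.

Using cover-up method: P = 1/4, Q = 1/6, R = -5/12
Result: (1/4)/(t - 3) + (1/6)/(t + 7) - (5/12)/(t + 1)


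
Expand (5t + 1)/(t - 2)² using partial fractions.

(5t + 1) = P(t - 2) + Q. At t = 2: Q = 5·2 + 1 = 11. Coeff of t: P = 5
Result: 5/(t - 2) + 11/(t - 2)²


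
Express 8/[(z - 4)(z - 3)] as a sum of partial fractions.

8/(z - 4)(z - 3) = P/(z - 4) + Q/(z - 3). P = 8/(4 - 3) = 8, Q = 8/(3 - 4) = -8
Result: 8/(z - 4) - 8/(z - 3)


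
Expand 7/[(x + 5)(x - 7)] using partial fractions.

7/(x + 5)(x - 7) = A/(x + 5) + B/(x - 7). A = 7/(-5 - 7) = -7/12, B = 7/(7 + 5) = 7/12
Result: (-7/12)/(x + 5) + (7/12)/(x - 7)


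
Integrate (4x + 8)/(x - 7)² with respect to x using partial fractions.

Decompose: P = 4, Q = 4·7 + 8 = 36, so (4x + 8)/(x - 7)² = 4/(x - 7) + 36/(x - 7)². Integrate: ∫ P/(x - 7) dx = 4 ln|(x - 7)|; ∫ Q/(x - 7)² dx = -36/(x - 7). Sum: 4 ln|(x - 7)| - 36/(x - 7) + C


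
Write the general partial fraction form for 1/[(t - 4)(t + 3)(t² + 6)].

Two linear + quadratic: A/(t - 4) + B/(t + 3) + (Ct + D)/(t² + 6)


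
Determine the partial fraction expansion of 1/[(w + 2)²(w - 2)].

Cover-up at w=2: γ = 1/(2 + 2)² = 1/16. Cover-up at w=-2: β = 1/(-2 - 2) = -1/4. Comparing w² coeff: α = -γ = -1/16
Result: (-1/16)/(w + 2) - (1/4)/(w + 2)² + (1/16)/(w - 2)


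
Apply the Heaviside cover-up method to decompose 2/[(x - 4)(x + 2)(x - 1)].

Cover (x - 4), x=4: α = 2/[(4 + 2)(4 - 1)] = 1/9. Cover (x + 2), x=-2: β = 2/[(-2 - 4)(-2 - 1)] = 1/9. Cover (x - 1), x=1: γ = 2/[(1 - 4)(1 + 2)] = -2/9.
Result: (1/9)/(x - 4) + (1/9)/(x + 2) - (2/9)/(x - 1)


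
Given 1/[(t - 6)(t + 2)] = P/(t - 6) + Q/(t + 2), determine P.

Cover-up at t = 6: P = 1/(6 + 2) = 1/8


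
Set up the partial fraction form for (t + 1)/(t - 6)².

Repeated linear factor: A/(t - 6) + B/(t - 6)²


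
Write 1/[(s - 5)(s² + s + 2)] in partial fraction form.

Cover-up at s = 5: A = 1/(5² + 1·5 + 2) = 1/32. Then B = -A = -1/32, C = -A·(1 + 5) = -3/16
Result: (1/32)/(s - 5) - ((1/32)s + 3/16)/(s² + s + 2)


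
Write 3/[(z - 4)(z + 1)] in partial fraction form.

3/(z - 4)(z + 1) = α/(z - 4) + β/(z + 1). α = 3/(4 + 1) = 3/5, β = 3/(-1 - 4) = -3/5
Result: (3/5)/(z - 4) - (3/5)/(z + 1)


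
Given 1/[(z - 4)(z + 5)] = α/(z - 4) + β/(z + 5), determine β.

Cover-up at z = -5: β = 1/(-5 - 4) = -1/9


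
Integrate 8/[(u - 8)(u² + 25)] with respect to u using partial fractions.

Cover-up at u=8: A = 8/(8²+25) = 8/89. Coeff matching: B = -8/89, C = -64/89. Decomposition: (8/89)/(u - 8) - ((8/89)u + 64/89)/(u² + 25). Integrate: linear → ln, quadratic → (1/2)ln + arctan: (8/89) ln|(u - 8)| - (4/89) ln(u² + 25) - (64/445) arctan(u/5) + C


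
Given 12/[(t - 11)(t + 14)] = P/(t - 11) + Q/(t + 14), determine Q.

Cover-up at t = -14: Q = 12/(-14 - 11) = -12/25


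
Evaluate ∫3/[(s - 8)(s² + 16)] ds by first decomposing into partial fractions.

Cover-up at s=8: A = 3/(8²+16) = 3/80. Coeff matching: B = -3/80, C = -3/10. Decomposition: (3/80)/(s - 8) - ((3/80)s + 3/10)/(s² + 16). Integrate: linear → ln, quadratic → (1/2)ln + arctan: (3/80) ln|(s - 8)| - (3/160) ln(s² + 16) - (3/40) arctan(s/4) + C


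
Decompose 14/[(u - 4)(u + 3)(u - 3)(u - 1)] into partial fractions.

Using Heaviside cover-up: (2/3)/(u - 4) - (1/12)/(u + 3) - (7/6)/(u - 3) + (7/12)/(u - 1)


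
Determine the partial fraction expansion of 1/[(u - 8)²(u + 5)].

Cover-up at u=-5: γ = 1/(-5 - 8)² = 1/169. Cover-up at u=8: β = 1/(8 + 5) = 1/13. Comparing u² coeff: α = -γ = -1/169
Result: (-1/169)/(u - 8) + (1/13)/(u - 8)² + (1/169)/(u + 5)


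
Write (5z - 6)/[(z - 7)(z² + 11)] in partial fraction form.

At z=7: α = (5·7 - 6)/(7² + 11) = 29/60. β = -α = -29/60, γ = 5 - 7·α = 97/60
Result: (29/60)/(z - 7) - ((29/60)z - 97/60)/(z² + 11)


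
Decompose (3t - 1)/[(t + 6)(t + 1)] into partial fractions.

At t=-6: P = (3·(-6) - 1)/(-6 + 1) = 19/5. At t=-1: Q = (3·(-1) - 1)/(-1 + 6) = -4/5
Result: (19/5)/(t + 6) - (4/5)/(t + 1)


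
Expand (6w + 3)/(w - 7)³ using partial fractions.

(6w + 3) = α(w - 7)² + β(w - 7) + γ. At w = 7: γ = 6·7 + 3 = 45. Coefficients: α = 0, β = 6
Result: 6/(w - 7)² + 45/(w - 7)³


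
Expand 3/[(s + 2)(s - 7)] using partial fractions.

3/(s + 2)(s - 7) = A/(s + 2) + B/(s - 7). A = 3/(-2 - 7) = -1/3, B = 3/(7 + 2) = 1/3
Result: (-1/3)/(s + 2) + (1/3)/(s - 7)


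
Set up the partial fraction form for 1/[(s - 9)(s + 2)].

Distinct linear factors: A/(s - 9) + B/(s + 2)


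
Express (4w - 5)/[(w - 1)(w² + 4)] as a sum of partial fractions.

At w=1: A = (4·1 - 5)/(1² + 4) = -1/5. B = -A = 1/5, C = 4 - 1·A = 21/5
Result: (-1/5)/(w - 1) + ((1/5)w + 21/5)/(w² + 4)


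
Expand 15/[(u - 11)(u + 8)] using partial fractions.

15/(u - 11)(u + 8) = A/(u - 11) + B/(u + 8). A = 15/(11 + 8) = 15/19, B = 15/(-8 - 11) = -15/19
Result: (15/19)/(u - 11) - (15/19)/(u + 8)


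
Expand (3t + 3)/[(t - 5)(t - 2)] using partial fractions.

At t=5: P = (3·5 + 3)/(5 - 2) = 6. At t=2: Q = (3·2 + 3)/(2 - 5) = -3
Result: 6/(t - 5) - 3/(t - 2)


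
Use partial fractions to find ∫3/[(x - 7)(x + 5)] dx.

Decompose: 3/[(x - 7)(x + 5)] = (1/4)/(x - 7) - (1/4)/(x + 5). Integrate each term: (1/4) ln|(x - 7)| - (1/4) ln|(x + 5)| + C


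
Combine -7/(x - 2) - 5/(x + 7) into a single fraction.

Common denominator (x - 2)(x + 7). Numerator: -7(x + 7) - 5(x - 2) = (-7x - 49) - (5x - 10) = -12x - 39
Result: (-12x - 39)/[(x - 2)(x + 7)]


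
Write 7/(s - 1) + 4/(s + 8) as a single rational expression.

Common denominator (s - 1)(s + 8). Numerator: 7(s + 8) + 4(s - 1) = (7s + 56) + (4s - 4) = 11s + 52
Result: (11s + 52)/[(s - 1)(s + 8)]


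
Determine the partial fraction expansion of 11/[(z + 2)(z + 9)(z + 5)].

Using cover-up method: P = 11/21, Q = 11/28, R = -11/12
Result: (11/21)/(z + 2) + (11/28)/(z + 9) - (11/12)/(z + 5)


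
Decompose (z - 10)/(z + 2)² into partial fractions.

(z - 10) = α(z + 2) + β. At z = -2: β = 1·(-2) - 10 = -12. Coeff of z: α = 1
Result: 1/(z + 2) - 12/(z + 2)²


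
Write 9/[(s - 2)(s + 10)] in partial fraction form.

9/(s - 2)(s + 10) = P/(s - 2) + Q/(s + 10). P = 9/(2 + 10) = 3/4, Q = 9/(-10 - 2) = -3/4
Result: (3/4)/(s - 2) - (3/4)/(s + 10)


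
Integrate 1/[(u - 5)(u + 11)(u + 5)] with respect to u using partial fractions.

Cover-up: P = 1/160, Q = 1/96, R = -1/60. Decomposition: (1/160)/(u - 5) + (1/96)/(u + 11) - (1/60)/(u + 5). Integrate each term: (1/160) ln|(u - 5)| + (1/96) ln|(u + 11)| - (1/60) ln|(u + 5)| + C


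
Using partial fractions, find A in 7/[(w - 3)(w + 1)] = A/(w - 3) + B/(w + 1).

Cover-up at w = 3: A = 7/(3 + 1) = 7/4


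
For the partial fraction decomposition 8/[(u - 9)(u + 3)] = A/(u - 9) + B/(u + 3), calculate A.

Cover-up at u = 9: A = 8/(9 + 3) = 8/12 = 2/3


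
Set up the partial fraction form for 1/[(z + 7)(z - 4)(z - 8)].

Three distinct linear factors: A/(z + 7) + B/(z - 4) + C/(z - 8)


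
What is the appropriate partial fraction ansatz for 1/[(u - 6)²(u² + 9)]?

Repeated linear + quadratic: P/(u - 6) + Q/(u - 6)² + (Ru + S)/(u² + 9)


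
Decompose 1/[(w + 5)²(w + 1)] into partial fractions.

Cover-up at w=-1: γ = 1/(-1 + 5)² = 1/16. Cover-up at w=-5: β = 1/(-5 + 1) = -1/4. Comparing w² coeff: α = -γ = -1/16
Result: (-1/16)/(w + 5) - (1/4)/(w + 5)² + (1/16)/(w + 1)


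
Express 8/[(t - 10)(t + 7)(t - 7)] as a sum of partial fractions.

Using cover-up method: A = 8/51, B = 4/119, C = -4/21
Result: (8/51)/(t - 10) + (4/119)/(t + 7) - (4/21)/(t - 7)


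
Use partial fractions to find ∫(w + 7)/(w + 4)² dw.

Decompose: α = 1, β = 1·(-4) + 7 = 3, so (w + 7)/(w + 4)² = 1/(w + 4) + 3/(w + 4)². Integrate: ∫ α/(w + 4) dw = ln|(w + 4)|; ∫ β/(w + 4)² dw = -3/(w + 4). Sum: ln|(w + 4)| - 3/(w + 4) + C


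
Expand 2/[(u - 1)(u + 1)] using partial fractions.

2/(u - 1)(u + 1) = α/(u - 1) + β/(u + 1). α = 2/(1 + 1) = 1, β = 2/(-1 - 1) = -1
Result: 1/(u - 1) - 1/(u + 1)


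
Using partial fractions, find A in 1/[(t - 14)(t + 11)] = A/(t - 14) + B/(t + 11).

Cover-up at t = 14: A = 1/(14 + 11) = 1/25


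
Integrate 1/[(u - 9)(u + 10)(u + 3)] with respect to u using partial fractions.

Cover-up: α = 1/228, β = 1/133, γ = -1/84. Decomposition: (1/228)/(u - 9) + (1/133)/(u + 10) - (1/84)/(u + 3). Integrate each term: (1/228) ln|(u - 9)| + (1/133) ln|(u + 10)| - (1/84) ln|(u + 3)| + C


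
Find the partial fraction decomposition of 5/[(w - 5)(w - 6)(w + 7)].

Using cover-up method: A = -5/12, B = 5/13, C = 5/156
Result: (-5/12)/(w - 5) + (5/13)/(w - 6) + (5/156)/(w + 7)


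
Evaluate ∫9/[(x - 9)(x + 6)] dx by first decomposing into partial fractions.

Decompose: 9/[(x - 9)(x + 6)] = (3/5)/(x - 9) - (3/5)/(x + 6). Integrate each term: (3/5) ln|(x - 9)| - (3/5) ln|(x + 6)| + C


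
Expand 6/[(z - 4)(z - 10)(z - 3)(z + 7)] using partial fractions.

Using Heaviside cover-up: (-1/11)/(z - 4) + (1/119)/(z - 10) + (3/35)/(z - 3) - (3/935)/(z + 7)


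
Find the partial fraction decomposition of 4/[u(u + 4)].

4/u(u + 4) = α/u + β/(u + 4). α = 4/(0 + 4) = 1, β = 4/(-4 - 0) = -1
Result: 1/u - 1/(u + 4)


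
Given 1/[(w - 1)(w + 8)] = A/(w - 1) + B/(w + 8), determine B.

Cover-up at w = -8: B = 1/(-8 - 1) = -1/9


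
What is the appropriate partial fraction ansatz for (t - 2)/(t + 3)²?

Repeated linear factor: P/(t + 3) + Q/(t + 3)²


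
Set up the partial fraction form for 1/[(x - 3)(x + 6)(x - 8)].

Three distinct linear factors: A/(x - 3) + B/(x + 6) + C/(x - 8)


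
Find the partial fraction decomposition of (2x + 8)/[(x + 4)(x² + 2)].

At x=-4: A = (2·(-4) + 8)/((-4)² + 2) = 0. B = -A = 0, C = 2 - (-4)·A = 2
Result: (2)/(x² + 2)


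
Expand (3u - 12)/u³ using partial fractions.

(3u - 12) = Au² + Bu + C. At u = 0: C = 3·0 - 12 = -12. Coefficients: A = 0, B = 3
Result: 3/u² - 12/u³


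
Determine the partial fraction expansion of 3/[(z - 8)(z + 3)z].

Using cover-up method: α = 3/88, β = 1/11, γ = -1/8
Result: (3/88)/(z - 8) + (1/11)/(z + 3) - (1/8)/z


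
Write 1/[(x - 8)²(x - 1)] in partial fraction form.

Cover-up at x=1: γ = 1/(1 - 8)² = 1/49. Cover-up at x=8: β = 1/(8 - 1) = 1/7. Comparing x² coeff: α = -γ = -1/49
Result: (-1/49)/(x - 8) + (1/7)/(x - 8)² + (1/49)/(x - 1)


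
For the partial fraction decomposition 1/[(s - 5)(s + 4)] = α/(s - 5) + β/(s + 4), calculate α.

Cover-up at s = 5: α = 1/(5 + 4) = 1/9


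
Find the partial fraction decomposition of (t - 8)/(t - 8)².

(t - 8) = α(t - 8) + β. At t = 8: β = 1·8 - 8 = 0. Coeff of t: α = 1
Result: 1/(t - 8)


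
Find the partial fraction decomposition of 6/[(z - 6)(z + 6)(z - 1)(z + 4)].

Using Heaviside cover-up: (1/100)/(z - 6) - (1/28)/(z + 6) - (6/175)/(z - 1) + (3/50)/(z + 4)


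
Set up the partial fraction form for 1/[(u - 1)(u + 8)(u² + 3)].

Two linear + quadratic: α/(u - 1) + β/(u + 8) + (γu + δ)/(u² + 3)


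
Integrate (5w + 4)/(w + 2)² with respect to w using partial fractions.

Decompose: A = 5, B = 5·(-2) + 4 = -6, so (5w + 4)/(w + 2)² = 5/(w + 2) - 6/(w + 2)². Integrate: ∫ A/(w + 2) dw = 5 ln|(w + 2)|; ∫ B/(w + 2)² dw = 6/(w + 2). Sum: 5 ln|(w + 2)| + 6/(w + 2) + C


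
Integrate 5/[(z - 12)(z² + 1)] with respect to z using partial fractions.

Cover-up at z=12: P = 5/(12²+1) = 1/29. Coeff matching: Q = -1/29, R = -12/29. Decomposition: (1/29)/(z - 12) - ((1/29)z + 12/29)/(z² + 1). Integrate: linear → ln, quadratic → (1/2)ln + arctan: (1/29) ln|(z - 12)| - (1/58) ln(z² + 1) - (12/29) arctan(z) + C


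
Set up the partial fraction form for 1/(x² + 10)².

Repeated quadratic factor: (Px + Q)/(x² + 10) + (Rx + S)/(x² + 10)²


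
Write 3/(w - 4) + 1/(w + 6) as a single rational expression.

Common denominator (w - 4)(w + 6). Numerator: 3(w + 6) + 1(w - 4) = (3w + 18) + (w - 4) = 4w + 14
Result: (4w + 14)/[(w - 4)(w + 6)]


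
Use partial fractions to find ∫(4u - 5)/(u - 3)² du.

Decompose: P = 4, Q = 4·3 - 5 = 7, so (4u - 5)/(u - 3)² = 4/(u - 3) + 7/(u - 3)². Integrate: ∫ P/(u - 3) du = 4 ln|(u - 3)|; ∫ Q/(u - 3)² du = -7/(u - 3). Sum: 4 ln|(u - 3)| - 7/(u - 3) + C


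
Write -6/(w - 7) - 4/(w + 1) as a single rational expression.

Common denominator (w - 7)(w + 1). Numerator: -6(w + 1) - 4(w - 7) = (-6w - 6) - (4w - 28) = -10w + 22
Result: (-10w + 22)/[(w - 7)(w + 1)]


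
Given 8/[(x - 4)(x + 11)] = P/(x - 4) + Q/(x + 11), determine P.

Cover-up at x = 4: P = 8/(4 + 11) = 8/15


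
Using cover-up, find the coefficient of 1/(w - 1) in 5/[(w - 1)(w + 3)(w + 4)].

Cover (w - 1), set w=1: 5/[(1 + 3)(1 + 4)] = 1/4


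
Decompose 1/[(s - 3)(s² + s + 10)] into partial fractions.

Cover-up at s = 3: P = 1/(3² + 1·3 + 10) = 1/22. Then Q = -P = -1/22, R = -P·(1 + 3) = -2/11
Result: (1/22)/(s - 3) - ((1/22)s + 2/11)/(s² + s + 10)


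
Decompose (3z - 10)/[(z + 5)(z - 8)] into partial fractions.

At z=-5: P = (3·(-5) - 10)/(-5 - 8) = 25/13. At z=8: Q = (3·8 - 10)/(8 + 5) = 14/13
Result: (25/13)/(z + 5) + (14/13)/(z - 8)


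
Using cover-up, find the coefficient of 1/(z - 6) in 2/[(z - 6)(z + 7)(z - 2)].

Cover (z - 6), set z=6: 2/[(6 + 7)(6 - 2)] = 1/26


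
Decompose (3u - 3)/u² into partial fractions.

(3u - 3) = Pu + Q. At u = 0: Q = 3·0 - 3 = -3. Coeff of u: P = 3
Result: 3/u - 3/u²


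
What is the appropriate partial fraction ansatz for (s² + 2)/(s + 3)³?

Repeated linear factor (power 3): α/(s + 3) + β/(s + 3)² + γ/(s + 3)³


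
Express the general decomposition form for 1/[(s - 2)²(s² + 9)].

Repeated linear + quadratic: α/(s - 2) + β/(s - 2)² + (γs + δ)/(s² + 9)


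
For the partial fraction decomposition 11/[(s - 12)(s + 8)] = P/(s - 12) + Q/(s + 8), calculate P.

Cover-up at s = 12: P = 11/(12 + 8) = 11/20


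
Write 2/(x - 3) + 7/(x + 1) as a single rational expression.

Common denominator (x - 3)(x + 1). Numerator: 2(x + 1) + 7(x - 3) = (2x + 2) + (7x - 21) = 9x - 19
Result: (9x - 19)/[(x - 3)(x + 1)]


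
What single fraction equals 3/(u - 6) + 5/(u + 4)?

Common denominator (u - 6)(u + 4). Numerator: 3(u + 4) + 5(u - 6) = (3u + 12) + (5u - 30) = 8u - 18
Result: (8u - 18)/[(u - 6)(u + 4)]


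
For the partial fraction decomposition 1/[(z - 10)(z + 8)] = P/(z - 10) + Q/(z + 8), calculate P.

Cover-up at z = 10: P = 1/(10 + 8) = 1/18


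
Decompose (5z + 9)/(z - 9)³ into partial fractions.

(5z + 9) = α(z - 9)² + β(z - 9) + γ. At z = 9: γ = 5·9 + 9 = 54. Coefficients: α = 0, β = 5
Result: 5/(z - 9)² + 54/(z - 9)³


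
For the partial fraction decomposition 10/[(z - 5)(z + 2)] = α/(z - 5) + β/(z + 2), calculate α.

Cover-up at z = 5: α = 10/(5 + 2) = 10/7


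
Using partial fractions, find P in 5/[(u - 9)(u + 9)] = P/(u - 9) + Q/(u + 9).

Cover-up at u = 9: P = 5/(9 + 9) = 5/18


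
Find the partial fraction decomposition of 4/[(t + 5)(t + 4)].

4/(t + 5)(t + 4) = A/(t + 5) + B/(t + 4). A = 4/(-5 + 4) = -4, B = 4/(-4 + 5) = 4
Result: -4/(t + 5) + 4/(t + 4)


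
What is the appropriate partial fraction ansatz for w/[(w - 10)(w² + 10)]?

Linear + irreducible quadratic: P/(w - 10) + (Qw + R)/(w² + 10)


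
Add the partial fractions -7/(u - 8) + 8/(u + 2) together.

Common denominator (u - 8)(u + 2). Numerator: -7(u + 2) + 8(u - 8) = (-7u - 14) + (8u - 64) = u - 78
Result: (u - 78)/[(u - 8)(u + 2)]


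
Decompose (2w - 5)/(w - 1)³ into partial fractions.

(2w - 5) = A(w - 1)² + B(w - 1) + C. At w = 1: C = 2·1 - 5 = -3. Coefficients: A = 0, B = 2
Result: 2/(w - 1)² - 3/(w - 1)³


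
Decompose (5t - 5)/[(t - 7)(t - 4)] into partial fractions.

At t=7: α = (5·7 - 5)/(7 - 4) = 10. At t=4: β = (5·4 - 5)/(4 - 7) = -5
Result: 10/(t - 7) - 5/(t - 4)


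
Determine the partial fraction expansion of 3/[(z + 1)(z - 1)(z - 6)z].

Using Heaviside cover-up: (-3/14)/(z + 1) - (3/10)/(z - 1) + (1/70)/(z - 6) + (1/2)/z


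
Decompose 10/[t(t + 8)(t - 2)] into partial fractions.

Using cover-up method: α = -5/8, β = 1/8, γ = 1/2
Result: (-5/8)/t + (1/8)/(t + 8) + (1/2)/(t - 2)


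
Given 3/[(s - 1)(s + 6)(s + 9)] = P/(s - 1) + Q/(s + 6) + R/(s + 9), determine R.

Cover-up at s = -9: R = 3/[(-9 - 1)(-9 + 6)] = 3/[(-10)(-3)] = 3/30 = 1/10


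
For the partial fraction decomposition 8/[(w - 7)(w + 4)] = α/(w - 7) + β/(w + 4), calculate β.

Cover-up at w = -4: β = 8/(-4 - 7) = -8/11


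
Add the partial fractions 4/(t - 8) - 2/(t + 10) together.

Common denominator (t - 8)(t + 10). Numerator: 4(t + 10) - 2(t - 8) = (4t + 40) - (2t - 16) = 2t + 56
Result: (2t + 56)/[(t - 8)(t + 10)]


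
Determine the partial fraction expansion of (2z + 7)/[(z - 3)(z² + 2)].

At z=3: α = (2·3 + 7)/(3² + 2) = 13/11. β = -α = -13/11, γ = 2 - 3·α = -17/11
Result: (13/11)/(z - 3) - ((13/11)z + 17/11)/(z² + 2)


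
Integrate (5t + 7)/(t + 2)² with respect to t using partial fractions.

Decompose: P = 5, Q = 5·(-2) + 7 = -3, so (5t + 7)/(t + 2)² = 5/(t + 2) - 3/(t + 2)². Integrate: ∫ P/(t + 2) dt = 5 ln|(t + 2)|; ∫ Q/(t + 2)² dt = 3/(t + 2). Sum: 5 ln|(t + 2)| + 3/(t + 2) + C


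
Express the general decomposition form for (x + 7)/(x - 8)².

Repeated linear factor: P/(x - 8) + Q/(x - 8)²


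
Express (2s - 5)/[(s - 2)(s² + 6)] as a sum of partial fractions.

At s=2: A = (2·2 - 5)/(2² + 6) = -1/10. B = -A = 1/10, C = 2 - 2·A = 11/5
Result: (-1/10)/(s - 2) + ((1/10)s + 11/5)/(s² + 6)


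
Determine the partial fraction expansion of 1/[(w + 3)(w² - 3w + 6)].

Cover-up at w = -3: α = 1/((-3)² - 3·(-3) + 6) = 1/24. Then β = -α = -1/24, γ = -α·(-3 - 3) = 1/4
Result: (1/24)/(w + 3) - ((1/24)w - 1/4)/(w² - 3w + 6)


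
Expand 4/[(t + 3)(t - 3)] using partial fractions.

4/(t + 3)(t - 3) = P/(t + 3) + Q/(t - 3). P = 4/(-3 - 3) = -2/3, Q = 4/(3 + 3) = 2/3
Result: (-2/3)/(t + 3) + (2/3)/(t - 3)


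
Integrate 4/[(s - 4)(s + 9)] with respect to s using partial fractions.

Decompose: 4/[(s - 4)(s + 9)] = (4/13)/(s - 4) - (4/13)/(s + 9). Integrate each term: (4/13) ln|(s - 4)| - (4/13) ln|(s + 9)| + C


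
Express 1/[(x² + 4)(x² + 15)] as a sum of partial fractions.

Coefficient matching gives A = C = 0, B = 1/(15-4) = 1/11, D = -B = -1/11
Result: (1/11)/(x² + 4) - (1/11)/(x² + 15)


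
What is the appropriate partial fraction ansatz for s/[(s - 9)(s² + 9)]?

Linear + irreducible quadratic: A/(s - 9) + (Bs + C)/(s² + 9)


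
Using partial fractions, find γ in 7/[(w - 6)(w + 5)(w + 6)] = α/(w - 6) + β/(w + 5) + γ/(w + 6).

Cover-up at w = -6: γ = 7/[(-6 - 6)(-6 + 5)] = 7/[(-12)(-1)] = 7/12


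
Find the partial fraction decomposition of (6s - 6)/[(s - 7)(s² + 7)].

At s=7: A = (6·7 - 6)/(7² + 7) = 9/14. B = -A = -9/14, C = 6 - 7·A = 3/2
Result: (9/14)/(s - 7) - ((9/14)s - 3/2)/(s² + 7)


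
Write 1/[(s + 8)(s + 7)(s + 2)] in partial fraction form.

Using cover-up method: A = 1/6, B = -1/5, C = 1/30
Result: (1/6)/(s + 8) - (1/5)/(s + 7) + (1/30)/(s + 2)


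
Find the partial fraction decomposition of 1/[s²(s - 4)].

Cover-up at s=4: C = 1/(4 - 0)² = 1/16. Cover-up at s=0: B = 1/(0 - 4) = -1/4. Comparing s² coeff: A = -C = -1/16
Result: (-1/16)/s - (1/4)/s² + (1/16)/(s - 4)


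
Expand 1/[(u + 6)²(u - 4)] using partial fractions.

Cover-up at u=4: R = 1/(4 + 6)² = 1/100. Cover-up at u=-6: Q = 1/(-6 - 4) = -1/10. Comparing u² coeff: P = -R = -1/100
Result: (-1/100)/(u + 6) - (1/10)/(u + 6)² + (1/100)/(u - 4)


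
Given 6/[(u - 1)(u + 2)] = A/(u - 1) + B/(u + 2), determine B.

Cover-up at u = -2: B = 6/(-2 - 1) = -6/3 = -2


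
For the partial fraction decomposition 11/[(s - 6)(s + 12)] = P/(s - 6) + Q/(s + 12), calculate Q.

Cover-up at s = -12: Q = 11/(-12 - 6) = -11/18


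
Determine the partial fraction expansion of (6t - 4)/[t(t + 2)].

At t=0: P = (6·0 - 4)/(0 + 2) = -2. At t=-2: Q = (6·(-2) - 4)/(-2 - 0) = 8
Result: -2/t + 8/(t + 2)


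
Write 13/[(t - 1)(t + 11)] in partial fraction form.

13/(t - 1)(t + 11) = P/(t - 1) + Q/(t + 11). P = 13/(1 + 11) = 13/12, Q = 13/(-11 - 1) = -13/12
Result: (13/12)/(t - 1) - (13/12)/(t + 11)


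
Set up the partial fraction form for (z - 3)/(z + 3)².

Repeated linear factor: A/(z + 3) + B/(z + 3)²


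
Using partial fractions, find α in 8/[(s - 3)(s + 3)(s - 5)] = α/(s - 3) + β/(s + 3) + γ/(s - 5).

Cover-up at s = 3: α = 8/[(3 + 3)(3 - 5)] = 8/[(6)(-2)] = -8/12 = -2/3


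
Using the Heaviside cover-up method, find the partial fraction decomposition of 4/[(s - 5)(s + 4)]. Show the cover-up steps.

Cover (s - 5): set s=5, get α = 4/(5 + 4) = 4/9. Cover (s + 4): set s=-4, get β = 4/(-4 - 5) = -4/9.
Result: (4/9)/(s - 5) - (4/9)/(s + 4)


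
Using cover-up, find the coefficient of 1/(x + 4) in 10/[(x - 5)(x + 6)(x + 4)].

Cover (x + 4), set x=-4: 10/[(-4 - 5)(-4 + 6)] = -5/9


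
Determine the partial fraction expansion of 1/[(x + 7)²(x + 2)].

Cover-up at x=-2: R = 1/(-2 + 7)² = 1/25. Cover-up at x=-7: Q = 1/(-7 + 2) = -1/5. Comparing x² coeff: P = -R = -1/25
Result: (-1/25)/(x + 7) - (1/5)/(x + 7)² + (1/25)/(x + 2)


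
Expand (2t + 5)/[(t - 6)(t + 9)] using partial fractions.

At t=6: P = (2·6 + 5)/(6 + 9) = 17/15. At t=-9: Q = (2·(-9) + 5)/(-9 - 6) = 13/15
Result: (17/15)/(t - 6) + (13/15)/(t + 9)


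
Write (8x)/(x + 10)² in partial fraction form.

(8x) = A(x + 10) + B. At x = -10: B = 8·(-10) + 0 = -80. Coeff of x: A = 8
Result: 8/(x + 10) - 80/(x + 10)²


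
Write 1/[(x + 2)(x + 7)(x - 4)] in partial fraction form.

Using cover-up method: A = -1/30, B = 1/55, C = 1/66
Result: (-1/30)/(x + 2) + (1/55)/(x + 7) + (1/66)/(x - 4)


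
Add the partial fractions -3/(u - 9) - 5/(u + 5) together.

Common denominator (u - 9)(u + 5). Numerator: -3(u + 5) - 5(u - 9) = (-3u - 15) - (5u - 45) = -8u + 30
Result: (-8u + 30)/[(u - 9)(u + 5)]


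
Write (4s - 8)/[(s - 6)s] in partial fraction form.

At s=6: α = (4·6 - 8)/(6 - 0) = 8/3. At s=0: β = (4·0 - 8)/(0 - 6) = 4/3
Result: (8/3)/(s - 6) + (4/3)/s


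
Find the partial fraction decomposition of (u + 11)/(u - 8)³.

(u + 11) = α(u - 8)² + β(u - 8) + γ. At u = 8: γ = 1·8 + 11 = 19. Coefficients: α = 0, β = 1
Result: 1/(u - 8)² + 19/(u - 8)³


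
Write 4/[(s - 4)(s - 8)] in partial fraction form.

4/(s - 4)(s - 8) = P/(s - 4) + Q/(s - 8). P = 4/(4 - 8) = -1, Q = 4/(8 - 4) = 1
Result: -1/(s - 4) + 1/(s - 8)


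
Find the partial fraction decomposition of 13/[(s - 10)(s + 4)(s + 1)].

Using cover-up method: A = 13/154, B = 13/42, C = -13/33
Result: (13/154)/(s - 10) + (13/42)/(s + 4) - (13/33)/(s + 1)


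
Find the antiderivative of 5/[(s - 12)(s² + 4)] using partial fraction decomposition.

Cover-up at s=12: α = 5/(12²+4) = 5/148. Coeff matching: β = -5/148, γ = -15/37. Decomposition: (5/148)/(s - 12) - ((5/148)s + 15/37)/(s² + 4). Integrate: linear → ln, quadratic → (1/2)ln + arctan: (5/148) ln|(s - 12)| - (5/296) ln(s² + 4) - (15/74) arctan(s/2) + C


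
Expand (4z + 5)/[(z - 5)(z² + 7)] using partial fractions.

At z=5: A = (4·5 + 5)/(5² + 7) = 25/32. B = -A = -25/32, C = 4 - 5·A = 3/32
Result: (25/32)/(z - 5) - ((25/32)z - 3/32)/(z² + 7)


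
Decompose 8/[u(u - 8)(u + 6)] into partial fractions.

Using cover-up method: A = -1/6, B = 1/14, C = 2/21
Result: (-1/6)/u + (1/14)/(u - 8) + (2/21)/(u + 6)


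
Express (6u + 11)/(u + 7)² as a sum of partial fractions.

(6u + 11) = P(u + 7) + Q. At u = -7: Q = 6·(-7) + 11 = -31. Coeff of u: P = 6
Result: 6/(u + 7) - 31/(u + 7)²


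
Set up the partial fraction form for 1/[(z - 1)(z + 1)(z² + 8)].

Two linear + quadratic: α/(z - 1) + β/(z + 1) + (γz + δ)/(z² + 8)


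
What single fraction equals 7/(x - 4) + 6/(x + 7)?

Common denominator (x - 4)(x + 7). Numerator: 7(x + 7) + 6(x - 4) = (7x + 49) + (6x - 24) = 13x + 25
Result: (13x + 25)/[(x - 4)(x + 7)]


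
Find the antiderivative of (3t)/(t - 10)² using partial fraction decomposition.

Decompose: P = 3, Q = 3·10 + 0 = 30, so (3t)/(t - 10)² = 3/(t - 10) + 30/(t - 10)². Integrate: ∫ P/(t - 10) dt = 3 ln|(t - 10)|; ∫ Q/(t - 10)² dt = -30/(t - 10). Sum: 3 ln|(t - 10)| - 30/(t - 10) + C


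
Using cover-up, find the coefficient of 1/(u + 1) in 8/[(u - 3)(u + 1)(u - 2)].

Cover (u + 1), set u=-1: 8/[(-1 - 3)(-1 - 2)] = 2/3


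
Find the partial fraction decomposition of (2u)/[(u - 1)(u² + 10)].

At u=1: A = (2·1 + 0)/(1² + 10) = 2/11. B = -A = -2/11, C = 2 - 1·A = 20/11
Result: (2/11)/(u - 1) - ((2/11)u - 20/11)/(u² + 10)


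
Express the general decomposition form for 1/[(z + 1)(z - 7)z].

Three distinct linear factors: P/(z + 1) + Q/(z - 7) + R/z


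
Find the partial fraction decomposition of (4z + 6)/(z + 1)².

(4z + 6) = A(z + 1) + B. At z = -1: B = 4·(-1) + 6 = 2. Coeff of z: A = 4
Result: 4/(z + 1) + 2/(z + 1)²


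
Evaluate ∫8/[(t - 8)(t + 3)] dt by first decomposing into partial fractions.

Decompose: 8/[(t - 8)(t + 3)] = (8/11)/(t - 8) - (8/11)/(t + 3). Integrate each term: (8/11) ln|(t - 8)| - (8/11) ln|(t + 3)| + C


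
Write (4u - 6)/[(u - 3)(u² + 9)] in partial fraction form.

At u=3: α = (4·3 - 6)/(3² + 9) = 1/3. β = -α = -1/3, γ = 4 - 3·α = 3
Result: (1/3)/(u - 3) - ((1/3)u - 3)/(u² + 9)


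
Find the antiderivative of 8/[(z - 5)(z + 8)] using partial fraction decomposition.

Decompose: 8/[(z - 5)(z + 8)] = (8/13)/(z - 5) - (8/13)/(z + 8). Integrate each term: (8/13) ln|(z - 5)| - (8/13) ln|(z + 8)| + C


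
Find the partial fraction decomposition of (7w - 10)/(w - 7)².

(7w - 10) = α(w - 7) + β. At w = 7: β = 7·7 - 10 = 39. Coeff of w: α = 7
Result: 7/(w - 7) + 39/(w - 7)²


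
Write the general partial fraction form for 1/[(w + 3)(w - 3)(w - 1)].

Three distinct linear factors: α/(w + 3) + β/(w - 3) + γ/(w - 1)


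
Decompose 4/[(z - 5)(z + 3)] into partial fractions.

4/(z - 5)(z + 3) = A/(z - 5) + B/(z + 3). A = 4/(5 + 3) = 1/2, B = 4/(-3 - 5) = -1/2
Result: (1/2)/(z - 5) - (1/2)/(z + 3)


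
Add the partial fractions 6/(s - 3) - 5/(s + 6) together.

Common denominator (s - 3)(s + 6). Numerator: 6(s + 6) - 5(s - 3) = (6s + 36) - (5s - 15) = s + 51
Result: (s + 51)/[(s - 3)(s + 6)]


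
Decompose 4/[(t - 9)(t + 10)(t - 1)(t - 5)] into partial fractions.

Using Heaviside cover-up: (1/152)/(t - 9) - (4/3135)/(t + 10) + (1/88)/(t - 1) - (1/60)/(t - 5)


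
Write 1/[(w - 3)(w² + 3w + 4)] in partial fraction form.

Cover-up at w = 3: α = 1/(3² + 3·3 + 4) = 1/22. Then β = -α = -1/22, γ = -α·(3 + 3) = -3/11
Result: (1/22)/(w - 3) - ((1/22)w + 3/11)/(w² + 3w + 4)


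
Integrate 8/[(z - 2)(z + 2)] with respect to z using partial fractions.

Decompose: 8/[(z - 2)(z + 2)] = 2/(z - 2) - 2/(z + 2). Integrate each term: 2 ln|(z - 2)| - 2 ln|(z + 2)| + C


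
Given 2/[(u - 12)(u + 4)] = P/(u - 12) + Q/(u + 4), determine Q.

Cover-up at u = -4: Q = 2/(-4 - 12) = -2/16 = -1/8


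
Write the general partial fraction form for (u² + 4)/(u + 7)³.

Repeated linear factor (power 3): P/(u + 7) + Q/(u + 7)² + R/(u + 7)³


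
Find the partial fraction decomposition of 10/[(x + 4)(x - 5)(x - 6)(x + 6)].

Using Heaviside cover-up: (1/18)/(x + 4) - (10/99)/(x - 5) + (1/12)/(x - 6) - (5/132)/(x + 6)


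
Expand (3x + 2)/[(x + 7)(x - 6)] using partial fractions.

At x=-7: A = (3·(-7) + 2)/(-7 - 6) = 19/13. At x=6: B = (3·6 + 2)/(6 + 7) = 20/13
Result: (19/13)/(x + 7) + (20/13)/(x - 6)


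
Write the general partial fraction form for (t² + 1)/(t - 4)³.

Repeated linear factor (power 3): α/(t - 4) + β/(t - 4)² + γ/(t - 4)³


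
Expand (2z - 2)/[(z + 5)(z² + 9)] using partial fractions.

At z=-5: α = (2·(-5) - 2)/((-5)² + 9) = -6/17. β = -α = 6/17, γ = 2 - (-5)·α = 4/17
Result: (-6/17)/(z + 5) + ((6/17)z + 4/17)/(z² + 9)


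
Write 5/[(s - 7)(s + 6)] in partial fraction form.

5/(s - 7)(s + 6) = A/(s - 7) + B/(s + 6). A = 5/(7 + 6) = 5/13, B = 5/(-6 - 7) = -5/13
Result: (5/13)/(s - 7) - (5/13)/(s + 6)


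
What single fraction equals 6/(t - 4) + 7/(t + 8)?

Common denominator (t - 4)(t + 8). Numerator: 6(t + 8) + 7(t - 4) = (6t + 48) + (7t - 28) = 13t + 20
Result: (13t + 20)/[(t - 4)(t + 8)]


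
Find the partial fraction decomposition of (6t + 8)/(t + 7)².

(6t + 8) = α(t + 7) + β. At t = -7: β = 6·(-7) + 8 = -34. Coeff of t: α = 6
Result: 6/(t + 7) - 34/(t + 7)²


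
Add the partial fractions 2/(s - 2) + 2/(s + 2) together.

Common denominator (s - 2)(s + 2). Numerator: 2(s + 2) + 2(s - 2) = (2s + 4) + (2s - 4) = 4s
Result: (4s)/[(s - 2)(s + 2)]


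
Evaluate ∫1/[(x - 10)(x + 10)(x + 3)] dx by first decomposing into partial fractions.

Cover-up: α = 1/260, β = 1/140, γ = -1/91. Decomposition: (1/260)/(x - 10) + (1/140)/(x + 10) - (1/91)/(x + 3). Integrate each term: (1/260) ln|(x - 10)| + (1/140) ln|(x + 10)| - (1/91) ln|(x + 3)| + C


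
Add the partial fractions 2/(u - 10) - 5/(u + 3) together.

Common denominator (u - 10)(u + 3). Numerator: 2(u + 3) - 5(u - 10) = (2u + 6) - (5u - 50) = -3u + 56
Result: (-3u + 56)/[(u - 10)(u + 3)]


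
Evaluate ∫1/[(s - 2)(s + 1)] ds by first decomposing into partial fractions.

Decompose: 1/[(s - 2)(s + 1)] = (1/3)/(s - 2) - (1/3)/(s + 1). Integrate each term: (1/3) ln|(s - 2)| - (1/3) ln|(s + 1)| + C


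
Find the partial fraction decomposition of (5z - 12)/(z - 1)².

(5z - 12) = P(z - 1) + Q. At z = 1: Q = 5·1 - 12 = -7. Coeff of z: P = 5
Result: 5/(z - 1) - 7/(z - 1)²


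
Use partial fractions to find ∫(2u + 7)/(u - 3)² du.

Decompose: α = 2, β = 2·3 + 7 = 13, so (2u + 7)/(u - 3)² = 2/(u - 3) + 13/(u - 3)². Integrate: ∫ α/(u - 3) du = 2 ln|(u - 3)|; ∫ β/(u - 3)² du = -13/(u - 3). Sum: 2 ln|(u - 3)| - 13/(u - 3) + C


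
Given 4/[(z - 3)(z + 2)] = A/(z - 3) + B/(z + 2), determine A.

Cover-up at z = 3: A = 4/(3 + 2) = 4/5


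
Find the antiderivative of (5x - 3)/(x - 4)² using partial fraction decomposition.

Decompose: α = 5, β = 5·4 - 3 = 17, so (5x - 3)/(x - 4)² = 5/(x - 4) + 17/(x - 4)². Integrate: ∫ α/(x - 4) dx = 5 ln|(x - 4)|; ∫ β/(x - 4)² dx = -17/(x - 4). Sum: 5 ln|(x - 4)| - 17/(x - 4) + C


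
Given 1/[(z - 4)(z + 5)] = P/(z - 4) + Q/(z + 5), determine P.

Cover-up at z = 4: P = 1/(4 + 5) = 1/9


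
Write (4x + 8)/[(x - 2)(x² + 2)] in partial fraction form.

At x=2: A = (4·2 + 8)/(2² + 2) = 8/3. B = -A = -8/3, C = 4 - 2·A = -4/3
Result: (8/3)/(x - 2) - ((8/3)x + 4/3)/(x² + 2)


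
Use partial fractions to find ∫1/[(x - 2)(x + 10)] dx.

Decompose: 1/[(x - 2)(x + 10)] = (1/12)/(x - 2) - (1/12)/(x + 10). Integrate each term: (1/12) ln|(x - 2)| - (1/12) ln|(x + 10)| + C


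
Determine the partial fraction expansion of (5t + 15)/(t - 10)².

(5t + 15) = P(t - 10) + Q. At t = 10: Q = 5·10 + 15 = 65. Coeff of t: P = 5
Result: 5/(t - 10) + 65/(t - 10)²


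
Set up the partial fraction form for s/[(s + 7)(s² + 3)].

Linear + irreducible quadratic: P/(s + 7) + (Qs + R)/(s² + 3)


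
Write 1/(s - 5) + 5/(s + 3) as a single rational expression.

Common denominator (s - 5)(s + 3). Numerator: 1(s + 3) + 5(s - 5) = (s + 3) + (5s - 25) = 6s - 22
Result: (6s - 22)/[(s - 5)(s + 3)]


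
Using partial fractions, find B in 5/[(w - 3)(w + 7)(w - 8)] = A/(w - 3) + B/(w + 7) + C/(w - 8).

Cover-up at w = -7: B = 5/[(-7 - 3)(-7 - 8)] = 5/[(-10)(-15)] = 5/150 = 1/30
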